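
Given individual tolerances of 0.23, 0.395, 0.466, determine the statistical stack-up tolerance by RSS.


RSS = sqrt(0.23^2 + 0.395^2 + 0.466^2)
= sqrt(0.426081)
= 0.6527

0.6527


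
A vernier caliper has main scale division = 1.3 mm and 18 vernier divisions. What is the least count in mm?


LC = MSD / n_div
= 1.3 / 18
= 0.0722

0.0722


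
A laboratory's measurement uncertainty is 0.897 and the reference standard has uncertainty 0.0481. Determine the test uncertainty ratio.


TUR = u_lab / u_ref
= 0.897 / 0.0481
= 18.6486

18.6486


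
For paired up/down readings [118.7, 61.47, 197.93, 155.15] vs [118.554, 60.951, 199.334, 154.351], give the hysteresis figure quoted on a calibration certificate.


|118.7 - 118.554| = 0.1460
|61.47 - 60.951| = 0.5190
|197.93 - 199.334| = 1.4040
|155.15 - 154.351| = 0.7990
hysteresis = max(diffs) = 1.4040

1.4040


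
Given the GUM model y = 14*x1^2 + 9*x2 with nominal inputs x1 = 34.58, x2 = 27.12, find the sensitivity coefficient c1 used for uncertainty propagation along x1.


y = 14*x1^2 + 9*x2
dy/dx1 = 2*14*x1
Evaluate at x1 = 34.58: c1 = 28 * 34.58
c1 = 968.2400

968.2400


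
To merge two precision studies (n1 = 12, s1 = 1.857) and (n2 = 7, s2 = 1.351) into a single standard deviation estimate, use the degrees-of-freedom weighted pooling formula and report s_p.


s_p = sqrt(((n1-1)*s1^2 + (n2-1)*s2^2) / (n1+n2-2))
numerator = (12-1)*1.857^2 + (7-1)*1.351^2 = 37.932939 + 10.951206 = 48.884145
denominator = 12 + 7 - 2 = 17
s_p^2 = 48.884145 / 17 = 2.8755379
s_p = sqrt(2.8755379) = 1.6957

1.6957


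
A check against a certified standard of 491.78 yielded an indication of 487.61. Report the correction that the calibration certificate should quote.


Correction = standard - reading
= 491.78 - 487.61
= 4.1700

4.1700


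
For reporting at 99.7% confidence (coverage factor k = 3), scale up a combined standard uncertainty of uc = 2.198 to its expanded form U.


U = k * uc
U = 3 * 2.198
U = 6.5940

6.5940


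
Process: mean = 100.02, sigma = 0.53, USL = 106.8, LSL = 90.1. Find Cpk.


Cpu = (USL - mean) / (3*sigma) = (106.8 - 100.02) / (3*0.53) = 4.2642
Cpl = (mean - LSL) / (3*sigma) = (100.02 - 90.1) / (3*0.53) = 6.2390
Cpk = min(Cpu, Cpl) = 4.2642

4.2642


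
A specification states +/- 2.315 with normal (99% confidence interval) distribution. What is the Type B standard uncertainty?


u_B = half_width / 2.576
u_B = 2.315 / 2.576
u_B = 0.8987

0.8987


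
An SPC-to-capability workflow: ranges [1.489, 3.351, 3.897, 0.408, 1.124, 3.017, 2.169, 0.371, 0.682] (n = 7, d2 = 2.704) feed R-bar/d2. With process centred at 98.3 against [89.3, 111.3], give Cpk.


R_bar = (1.489 + 3.351 + 3.897 + 0.408 + 1.124 + 3.017 + 2.169 + 0.371 + 0.682) / 9 = 1.8342222
sigma = R_bar / d2 = 1.8342222 / 2.704 = 0.67833661
Cp = (USL - LSL)/(6*sigma) = (111.3 - 89.3)/(6*0.67833661) = 5.4054
Cpu = (111.3 - 98.3)/(3*0.67833661) = 6.3882
Cpl = (98.3 - 89.3)/(3*0.67833661) = 4.4226
Cpk = min(Cpu, Cpl) = 4.4226

4.4226


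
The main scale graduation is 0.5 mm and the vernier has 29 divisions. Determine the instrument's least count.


LC = MSD / n_div
= 0.5 / 29
= 0.0172

0.0172


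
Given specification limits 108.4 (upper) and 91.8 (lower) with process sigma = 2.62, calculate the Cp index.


Cp = (USL - LSL) / (6 * sigma)
= (108.4 - 91.8) / (6 * 2.62)
= 16.6000 / 15.7200
= 1.0560

1.0560


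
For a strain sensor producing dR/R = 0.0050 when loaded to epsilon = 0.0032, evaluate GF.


GF = (dR/R) / epsilon
= 0.0050 / 0.0032
= 1.5625

1.5625


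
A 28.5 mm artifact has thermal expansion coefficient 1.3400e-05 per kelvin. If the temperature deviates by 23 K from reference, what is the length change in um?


dL = L * alpha * dT
= 28.5 * 1.3400e-05 * 23
= 0.0087837 mm
dL_um = 0.0087837 * 1000 = 8.7837 um

8.7837


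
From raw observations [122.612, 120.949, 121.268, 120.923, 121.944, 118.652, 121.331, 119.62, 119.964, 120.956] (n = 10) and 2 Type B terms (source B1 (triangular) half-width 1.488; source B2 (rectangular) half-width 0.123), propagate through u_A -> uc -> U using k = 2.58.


mean = (122.612 + 120.949 + 121.268 + 120.923 + 121.944 + 118.652 + 121.331 + 119.62 + 119.964 + 120.956) / 10 = 120.8219
s = sqrt(sum((x - mean)^2)/(n-1)) = 1.1477095
u_A = s / sqrt(n) = 1.1477095 / sqrt(10) = 0.36293761
u_B1 = 1.488 / sqrt(6) = 0.60747346
u_B2 = 0.123 / sqrt(3) = 0.071014083
uc = sqrt(0.36293761^2 + 0.60747346^2 + 0.071014083^2) = 0.71118965
U = k * uc = 2.58 * 0.71118965
U = 1.8349

1.8349


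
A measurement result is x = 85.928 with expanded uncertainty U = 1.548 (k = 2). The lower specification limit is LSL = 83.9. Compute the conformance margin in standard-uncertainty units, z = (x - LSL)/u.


u = U / k = 1.548 / 2 = 0.774
margin = |LSL - x| = |83.9 - 85.928| = 2.028
z = margin / u = 2.028 / 0.774
z = 2.6202

2.6202


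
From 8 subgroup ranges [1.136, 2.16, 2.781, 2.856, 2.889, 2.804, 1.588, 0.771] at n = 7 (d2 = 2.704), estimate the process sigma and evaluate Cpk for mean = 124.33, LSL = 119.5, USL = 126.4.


R_bar = (1.136 + 2.16 + 2.781 + 2.856 + 2.889 + 2.804 + 1.588 + 0.771) / 8 = 2.123125
sigma = R_bar / d2 = 2.123125 / 2.704 = 0.78517936
Cp = (USL - LSL)/(6*sigma) = (126.4 - 119.5)/(6*0.78517936) = 1.4646
Cpu = (126.4 - 124.33)/(3*0.78517936) = 0.8788
Cpl = (124.33 - 119.5)/(3*0.78517936) = 2.0505
Cpk = min(Cpu, Cpl) = 0.8788

0.8788


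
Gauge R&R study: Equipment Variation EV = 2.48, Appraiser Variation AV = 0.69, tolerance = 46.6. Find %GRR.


GRR = sqrt(EV^2 + AV^2) = sqrt(2.48^2 + 0.69^2) = 2.5741989
%GRR = GRR / tol * 100 = 2.5741989 / 46.6 * 100
%GRR = 5.5240

5.5240


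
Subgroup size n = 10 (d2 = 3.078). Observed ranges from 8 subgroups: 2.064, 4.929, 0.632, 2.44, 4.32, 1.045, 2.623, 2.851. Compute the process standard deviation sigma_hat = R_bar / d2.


R_bar = (2.064 + 4.929 + 0.632 + 2.44 + 4.32 + 1.045 + 2.623 + 2.851) / 8
R_bar = 20.904 / 8 = 2.613
sigma_hat = R_bar / d2 = 2.613 / 3.078 = 0.8489

0.8489


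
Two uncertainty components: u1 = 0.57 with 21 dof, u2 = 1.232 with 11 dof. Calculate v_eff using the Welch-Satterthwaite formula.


uc = sqrt(u1^2 + u2^2) = sqrt(0.57^2 + 1.232^2) = 1.3574697
v_eff = uc^4 / (u1^4/v1 + u2^4/v2)
= 1.3574697^4 / (0.57^4/21 + 1.232^4/11)
= 3.3956317 / 0.21446209
v_eff = 15.8332

15.8332


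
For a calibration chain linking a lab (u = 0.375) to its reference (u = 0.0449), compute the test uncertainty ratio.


TUR = u_lab / u_ref
= 0.375 / 0.0449
= 8.3519

8.3519


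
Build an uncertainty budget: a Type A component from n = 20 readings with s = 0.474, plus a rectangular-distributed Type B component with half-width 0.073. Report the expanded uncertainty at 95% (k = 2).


u_A = s / sqrt(n) = 0.474 / sqrt(20) = 0.10598962
u_B = half_width / sqrt(3) = 0.073 / sqrt(3) = 0.04214657
uc = sqrt(u_A^2 + u_B^2) = sqrt(0.10598962^2 + 0.04214657^2) = 0.11406197
U = k * uc = 2 * 0.11406197
U = 0.2281

0.2281


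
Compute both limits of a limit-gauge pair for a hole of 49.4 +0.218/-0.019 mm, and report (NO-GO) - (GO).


GO = nominal - lower_tol (smallest hole = maximum material condition)
GO = 49.4 - 0.019 = 49.381
NO-GO = nominal + upper_tol (largest hole = least material condition)
NO-GO = 49.4 + 0.218 = 49.618
spread = NO-GO - GO = 49.618 - 49.381 = 0.2370

0.2370


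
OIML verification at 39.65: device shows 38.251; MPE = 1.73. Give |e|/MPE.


e = indication - reference = 38.251 - 39.65 = -1.3990
|e| = 1.3990
ratio = |e| / MPE = 1.3990 / 1.73
ratio = 0.8087

0.8087


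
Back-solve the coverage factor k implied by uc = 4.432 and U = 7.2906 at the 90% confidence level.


k = U / uc
k = 7.2906 / 4.432
k = 1.645

1.645


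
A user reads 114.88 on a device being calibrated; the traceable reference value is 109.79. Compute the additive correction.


Correction = standard - reading
= 109.79 - 114.88
= -5.0900

-5.0900


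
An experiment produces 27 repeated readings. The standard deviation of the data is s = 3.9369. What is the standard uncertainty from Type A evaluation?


u_A = s / sqrt(n)
u_A = 3.9369 / sqrt(27)
u_A = 3.9369 / 5.1961524
u_A = 0.7577

0.7577


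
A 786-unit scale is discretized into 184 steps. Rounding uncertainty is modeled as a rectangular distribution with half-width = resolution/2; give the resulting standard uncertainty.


resolution = range / divisions
resolution = 786 / 184 = 4.2717391
u_res = resolution / (2*sqrt(3))
u_res = 4.2717391 / 3.4641016
u_res = 1.2331

1.2331


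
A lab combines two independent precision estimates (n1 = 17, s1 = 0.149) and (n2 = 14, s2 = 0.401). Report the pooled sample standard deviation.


s_p = sqrt(((n1-1)*s1^2 + (n2-1)*s2^2) / (n1+n2-2))
numerator = (17-1)*0.149^2 + (14-1)*0.401^2 = 0.355216 + 2.090413 = 2.445629
denominator = 17 + 14 - 2 = 29
s_p^2 = 2.445629 / 29 = 0.084332034
s_p = sqrt(0.084332034) = 0.2904

0.2904


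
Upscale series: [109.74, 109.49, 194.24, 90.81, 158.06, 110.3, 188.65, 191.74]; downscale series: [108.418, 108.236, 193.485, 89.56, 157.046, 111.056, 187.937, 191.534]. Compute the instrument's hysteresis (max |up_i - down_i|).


|109.74 - 108.418| = 1.3220
|109.49 - 108.236| = 1.2540
|194.24 - 193.485| = 0.7550
|90.81 - 89.56| = 1.2500
|158.06 - 157.046| = 1.0140
|110.3 - 111.056| = 0.7560
|188.65 - 187.937| = 0.7130
|191.74 - 191.534| = 0.2060
hysteresis = max(diffs) = 1.3220

1.3220


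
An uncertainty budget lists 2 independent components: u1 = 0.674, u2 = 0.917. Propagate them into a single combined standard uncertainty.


uc = sqrt(0.674^2 + 0.917^2)
uc = sqrt(1.295165)
uc = 1.1381

1.1381


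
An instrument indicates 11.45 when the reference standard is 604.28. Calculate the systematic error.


Systematic error = measured - true
= 11.45 - 604.28
= -592.8300

-592.8300


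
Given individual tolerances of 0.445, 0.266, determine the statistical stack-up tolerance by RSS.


RSS = sqrt(0.445^2 + 0.266^2)
= sqrt(0.268781)
= 0.5184

0.5184


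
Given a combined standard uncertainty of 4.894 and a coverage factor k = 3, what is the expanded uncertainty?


U = k * uc
U = 3 * 4.894
U = 14.6820

14.6820


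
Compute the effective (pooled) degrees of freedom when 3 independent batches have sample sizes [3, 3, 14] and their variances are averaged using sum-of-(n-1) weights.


nu = sum_i (n_i - 1)
nu = ((3 - 1) + (3 - 1) + (14 - 1))
nu = 2 + 2 + 13
nu = 17

17


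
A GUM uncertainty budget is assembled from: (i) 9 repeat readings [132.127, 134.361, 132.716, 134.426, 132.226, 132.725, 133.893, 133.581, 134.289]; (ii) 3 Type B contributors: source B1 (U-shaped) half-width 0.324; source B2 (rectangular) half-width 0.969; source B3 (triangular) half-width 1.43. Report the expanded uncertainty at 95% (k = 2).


mean = (132.127 + 134.361 + 132.716 + 134.426 + 132.226 + 132.725 + 133.893 + 133.581 + 134.289) / 9 = 133.3715556
s = sqrt(sum((x - mean)^2)/(n-1)) = 0.93255913
u_A = s / sqrt(n) = 0.93255913 / sqrt(9) = 0.31085304
u_B1 = 0.324 / sqrt(2) = 0.2291026
u_B2 = 0.969 / sqrt(3) = 0.55945241
u_B3 = 1.43 / sqrt(6) = 0.58379506
uc = sqrt(0.31085304^2 + 0.2291026^2 + 0.55945241^2 + 0.58379506^2) = 0.89605875
U = k * uc = 2 * 0.89605875
U = 1.7921

1.7921


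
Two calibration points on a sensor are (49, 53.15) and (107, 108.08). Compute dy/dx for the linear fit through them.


slope = (y2 - y1) / (x2 - x1)
= (108.08 - 53.15) / (107 - 49)
= 54.9300 / 58
= 0.9471

0.9471


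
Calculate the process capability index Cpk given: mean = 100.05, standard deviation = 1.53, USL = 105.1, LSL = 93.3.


Cpu = (USL - mean) / (3*sigma) = (105.1 - 100.05) / (3*1.53) = 1.1002
Cpl = (mean - LSL) / (3*sigma) = (100.05 - 93.3) / (3*1.53) = 1.4706
Cpk = min(Cpu, Cpl) = 1.1002

1.1002


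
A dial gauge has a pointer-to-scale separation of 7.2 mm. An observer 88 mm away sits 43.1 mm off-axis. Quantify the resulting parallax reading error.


error = h * offset / d
= 7.2 * 43.1 / 88
= 3.5264

3.5264


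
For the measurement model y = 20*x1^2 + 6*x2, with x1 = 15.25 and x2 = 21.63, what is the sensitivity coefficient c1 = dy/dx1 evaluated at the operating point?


y = 20*x1^2 + 6*x2
dy/dx1 = 2*20*x1
Evaluate at x1 = 15.25: c1 = 40 * 15.25
c1 = 610.0000

610.0000


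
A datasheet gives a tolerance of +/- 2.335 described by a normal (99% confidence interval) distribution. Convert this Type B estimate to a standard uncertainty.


u_B = half_width / 2.576
u_B = 2.335 / 2.576
u_B = 0.9064

0.9064


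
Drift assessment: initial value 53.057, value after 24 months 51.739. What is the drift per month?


rate = (v2 - v1) / months
= (51.739 - 53.057) / 24
= -1.3180 / 24
= -0.0549

-0.0549


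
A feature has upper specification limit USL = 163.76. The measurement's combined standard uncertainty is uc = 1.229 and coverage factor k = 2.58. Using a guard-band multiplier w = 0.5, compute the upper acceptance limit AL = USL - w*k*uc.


U = k * uc = 2.58 * 1.229 = 3.17082
guard band g = w * U = 0.5 * 3.17082 = 1.58541
AL = USL - g = 163.76 - 1.58541
AL = 162.1746

162.1746


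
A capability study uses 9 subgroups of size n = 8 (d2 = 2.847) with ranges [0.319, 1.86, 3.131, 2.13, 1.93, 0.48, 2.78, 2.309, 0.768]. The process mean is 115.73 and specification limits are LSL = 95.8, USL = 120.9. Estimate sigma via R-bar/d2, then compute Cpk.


R_bar = (0.319 + 1.86 + 3.131 + 2.13 + 1.93 + 0.48 + 2.78 + 2.309 + 0.768) / 9 = 1.7452222
sigma = R_bar / d2 = 1.7452222 / 2.847 = 0.61300393
Cp = (USL - LSL)/(6*sigma) = (120.9 - 95.8)/(6*0.61300393) = 6.8243
Cpu = (120.9 - 115.73)/(3*0.61300393) = 2.8113
Cpl = (115.73 - 95.8)/(3*0.61300393) = 10.8373
Cpk = min(Cpu, Cpl) = 2.8113

2.8113


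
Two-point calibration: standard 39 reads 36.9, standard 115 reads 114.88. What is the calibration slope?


slope = (y2 - y1) / (x2 - x1)
= (114.88 - 36.9) / (115 - 39)
= 77.9800 / 76
= 1.0261

1.0261


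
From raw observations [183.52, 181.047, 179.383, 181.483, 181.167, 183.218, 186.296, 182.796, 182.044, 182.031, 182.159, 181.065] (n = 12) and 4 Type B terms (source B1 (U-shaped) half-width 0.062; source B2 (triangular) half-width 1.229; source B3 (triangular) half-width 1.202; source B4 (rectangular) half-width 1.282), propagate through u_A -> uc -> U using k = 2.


mean = (183.52 + 181.047 + 179.383 + 181.483 + 181.167 + 183.218 + 186.296 + 182.796 + 182.044 + 182.031 + 182.159 + 181.065) / 12 = 182.1840833
s = sqrt(sum((x - mean)^2)/(n-1)) = 1.7081887
u_A = s / sqrt(n) = 1.7081887 / sqrt(12) = 0.4931116
u_B1 = 0.062 / sqrt(2) = 0.04384062
u_B2 = 1.229 / sqrt(6) = 0.50173715
u_B3 = 1.202 / sqrt(6) = 0.49071445
u_B4 = 1.282 / sqrt(3) = 0.74016305
uc = sqrt(0.4931116^2 + 0.04384062^2 + 0.50173715^2 + 0.49071445^2 + 0.74016305^2) = 1.1337827
U = k * uc = 2 * 1.1337827
U = 2.2676

2.2676


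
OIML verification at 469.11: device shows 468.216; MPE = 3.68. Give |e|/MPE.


e = indication - reference = 468.216 - 469.11 = -0.8940
|e| = 0.8940
ratio = |e| / MPE = 0.8940 / 3.68
ratio = 0.2429

0.2429


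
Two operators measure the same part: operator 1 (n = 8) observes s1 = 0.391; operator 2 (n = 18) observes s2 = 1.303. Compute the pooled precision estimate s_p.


s_p = sqrt(((n1-1)*s1^2 + (n2-1)*s2^2) / (n1+n2-2))
numerator = (8-1)*0.391^2 + (18-1)*1.303^2 = 1.070167 + 28.862753 = 29.93292
denominator = 8 + 18 - 2 = 24
s_p^2 = 29.93292 / 24 = 1.247205
s_p = sqrt(1.247205) = 1.1168

1.1168


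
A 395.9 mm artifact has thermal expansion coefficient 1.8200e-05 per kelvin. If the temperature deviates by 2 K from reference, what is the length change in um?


dL = L * alpha * dT
= 395.9 * 1.8200e-05 * 2
= 0.0144108 mm
dL_um = 0.0144108 * 1000 = 14.4108 um

14.4108


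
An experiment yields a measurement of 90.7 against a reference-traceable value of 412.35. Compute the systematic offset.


Systematic error = measured - true
= 90.7 - 412.35
= -321.6500

-321.6500


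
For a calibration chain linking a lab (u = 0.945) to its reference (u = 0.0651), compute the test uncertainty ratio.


TUR = u_lab / u_ref
= 0.945 / 0.0651
= 14.5161

14.5161


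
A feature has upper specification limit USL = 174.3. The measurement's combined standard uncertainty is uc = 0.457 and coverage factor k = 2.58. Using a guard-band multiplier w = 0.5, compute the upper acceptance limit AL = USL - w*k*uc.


U = k * uc = 2.58 * 0.457 = 1.17906
guard band g = w * U = 0.5 * 1.17906 = 0.58953
AL = USL - g = 174.3 - 0.58953
AL = 173.7105

173.7105


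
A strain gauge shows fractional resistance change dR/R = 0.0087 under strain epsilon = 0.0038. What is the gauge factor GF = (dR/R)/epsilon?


GF = (dR/R) / epsilon
= 0.0087 / 0.0038
= 2.2895

2.2895


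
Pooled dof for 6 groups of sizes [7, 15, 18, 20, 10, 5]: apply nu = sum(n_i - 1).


nu = sum_i (n_i - 1)
nu = ((7 - 1) + (15 - 1) + (18 - 1) + (20 - 1) + (10 - 1) + (5 - 1))
nu = 6 + 14 + 17 + 19 + 9 + 4
nu = 69

69


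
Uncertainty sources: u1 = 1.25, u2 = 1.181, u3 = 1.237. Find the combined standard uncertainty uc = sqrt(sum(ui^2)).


uc = sqrt(1.25^2 + 1.181^2 + 1.237^2)
uc = sqrt(4.48743)
uc = 2.1184

2.1184


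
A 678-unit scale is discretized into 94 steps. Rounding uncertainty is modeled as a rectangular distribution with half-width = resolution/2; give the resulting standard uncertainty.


resolution = range / divisions
resolution = 678 / 94 = 7.212766
u_res = resolution / (2*sqrt(3))
u_res = 7.212766 / 3.4641016
u_res = 2.0821

2.0821


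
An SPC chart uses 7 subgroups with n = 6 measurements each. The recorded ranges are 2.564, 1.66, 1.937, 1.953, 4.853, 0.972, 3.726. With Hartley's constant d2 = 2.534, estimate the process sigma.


R_bar = (2.564 + 1.66 + 1.937 + 1.953 + 4.853 + 0.972 + 3.726) / 7
R_bar = 17.665 / 7 = 2.5235714
sigma_hat = R_bar / d2 = 2.5235714 / 2.534 = 0.9959

0.9959


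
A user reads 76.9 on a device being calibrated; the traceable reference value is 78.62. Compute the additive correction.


Correction = standard - reading
= 78.62 - 76.9
= 1.7200

1.7200


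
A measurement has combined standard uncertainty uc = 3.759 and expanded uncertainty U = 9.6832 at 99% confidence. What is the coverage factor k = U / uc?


k = U / uc
k = 9.6832 / 3.759
k = 2.576

2.576


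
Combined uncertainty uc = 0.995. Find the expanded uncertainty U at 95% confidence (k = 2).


U = k * uc
U = 2 * 0.995
U = 1.9900

1.9900


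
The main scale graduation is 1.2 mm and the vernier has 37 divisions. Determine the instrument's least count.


LC = MSD / n_div
= 1.2 / 37
= 0.0324

0.0324


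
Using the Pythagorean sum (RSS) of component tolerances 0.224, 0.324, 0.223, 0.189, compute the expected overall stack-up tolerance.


RSS = sqrt(0.224^2 + 0.324^2 + 0.223^2 + 0.189^2)
= sqrt(0.240602)
= 0.4905

0.4905


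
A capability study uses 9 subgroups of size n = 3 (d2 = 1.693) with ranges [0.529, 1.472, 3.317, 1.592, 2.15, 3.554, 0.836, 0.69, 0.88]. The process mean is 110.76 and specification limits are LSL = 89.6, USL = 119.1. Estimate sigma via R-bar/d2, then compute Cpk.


R_bar = (0.529 + 1.472 + 3.317 + 1.592 + 2.15 + 3.554 + 0.836 + 0.69 + 0.88) / 9 = 1.6688889
sigma = R_bar / d2 = 1.6688889 / 1.693 = 0.98575836
Cp = (USL - LSL)/(6*sigma) = (119.1 - 89.6)/(6*0.98575836) = 4.9877
Cpu = (119.1 - 110.76)/(3*0.98575836) = 2.8202
Cpl = (110.76 - 89.6)/(3*0.98575836) = 7.1552
Cpk = min(Cpu, Cpl) = 2.8202

2.8202


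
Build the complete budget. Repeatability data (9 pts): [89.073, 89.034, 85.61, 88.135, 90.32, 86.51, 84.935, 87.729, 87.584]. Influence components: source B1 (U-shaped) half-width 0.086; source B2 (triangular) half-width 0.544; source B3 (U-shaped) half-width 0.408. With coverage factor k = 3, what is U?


mean = (89.073 + 89.034 + 85.61 + 88.135 + 90.32 + 86.51 + 84.935 + 87.729 + 87.584) / 9 = 87.65888889
s = sqrt(sum((x - mean)^2)/(n-1)) = 1.7373407
u_A = s / sqrt(n) = 1.7373407 / sqrt(9) = 0.57911357
u_B1 = 0.086 / sqrt(2) = 0.060811183
u_B2 = 0.544 / sqrt(6) = 0.22208707
u_B3 = 0.408 / sqrt(2) = 0.28849957
uc = sqrt(0.57911357^2 + 0.060811183^2 + 0.22208707^2 + 0.28849957^2) = 0.68674973
U = k * uc = 3 * 0.68674973
U = 2.0602

2.0602


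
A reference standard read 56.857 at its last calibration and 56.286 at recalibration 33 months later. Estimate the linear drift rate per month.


rate = (v2 - v1) / months
= (56.286 - 56.857) / 33
= -0.5710 / 33
= -0.0173

-0.0173


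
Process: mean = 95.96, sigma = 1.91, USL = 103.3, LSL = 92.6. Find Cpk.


Cpu = (USL - mean) / (3*sigma) = (103.3 - 95.96) / (3*1.91) = 1.2810
Cpl = (mean - LSL) / (3*sigma) = (95.96 - 92.6) / (3*1.91) = 0.5864
Cpk = min(Cpu, Cpl) = 0.5864

0.5864


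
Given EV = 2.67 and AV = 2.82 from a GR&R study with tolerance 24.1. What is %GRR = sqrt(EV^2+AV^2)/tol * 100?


GRR = sqrt(EV^2 + AV^2) = sqrt(2.67^2 + 2.82^2) = 3.8834649
%GRR = GRR / tol * 100 = 3.8834649 / 24.1 * 100
%GRR = 16.1140

16.1140


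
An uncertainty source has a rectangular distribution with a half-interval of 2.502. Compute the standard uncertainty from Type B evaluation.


u_B = half_width / sqrt(3)
u_B = 2.502 / 1.7320508
u_B = 1.4445

1.4445


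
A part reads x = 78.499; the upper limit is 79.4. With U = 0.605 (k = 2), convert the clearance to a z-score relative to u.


u = U / k = 0.605 / 2 = 0.3025
margin = |USL - x| = |79.4 - 78.499| = 0.901
z = margin / u = 0.901 / 0.3025
z = 2.9785

2.9785


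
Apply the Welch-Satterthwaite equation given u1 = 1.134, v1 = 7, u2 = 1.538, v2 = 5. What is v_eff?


uc = sqrt(u1^2 + u2^2) = sqrt(1.134^2 + 1.538^2) = 1.9108637
v_eff = uc^4 / (u1^4/v1 + u2^4/v2)
= 1.9108637^4 / (1.134^4/7 + 1.538^4/5)
= 13.332723 / 1.3553055
v_eff = 9.8374

9.8374


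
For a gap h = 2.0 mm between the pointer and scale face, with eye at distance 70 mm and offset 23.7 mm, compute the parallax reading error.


error = h * offset / d
= 2.0 * 23.7 / 70
= 0.6771

0.6771


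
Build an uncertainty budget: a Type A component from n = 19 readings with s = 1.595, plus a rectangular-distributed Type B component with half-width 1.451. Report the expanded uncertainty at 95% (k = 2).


u_A = s / sqrt(n) = 1.595 / sqrt(19) = 0.3659181
u_B = half_width / sqrt(3) = 1.451 / sqrt(3) = 0.83773524
uc = sqrt(u_A^2 + u_B^2) = sqrt(0.3659181^2 + 0.83773524^2) = 0.91416431
U = k * uc = 2 * 0.91416431
U = 1.8283

1.8283


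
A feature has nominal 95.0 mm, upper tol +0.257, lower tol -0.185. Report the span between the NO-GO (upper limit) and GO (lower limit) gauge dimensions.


GO = nominal - lower_tol (smallest hole = maximum material condition)
GO = 95.0 - 0.185 = 94.815
NO-GO = nominal + upper_tol (largest hole = least material condition)
NO-GO = 95.0 + 0.257 = 95.257
spread = NO-GO - GO = 95.257 - 94.815 = 0.4420

0.4420


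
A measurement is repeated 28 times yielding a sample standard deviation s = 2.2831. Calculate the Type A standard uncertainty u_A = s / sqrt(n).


u_A = s / sqrt(n)
u_A = 2.2831 / sqrt(28)
u_A = 2.2831 / 5.2915026
u_A = 0.4315

0.4315


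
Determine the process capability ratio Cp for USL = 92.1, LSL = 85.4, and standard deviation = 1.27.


Cp = (USL - LSL) / (6 * sigma)
= (92.1 - 85.4) / (6 * 1.27)
= 6.7000 / 7.6200
= 0.8793

0.8793


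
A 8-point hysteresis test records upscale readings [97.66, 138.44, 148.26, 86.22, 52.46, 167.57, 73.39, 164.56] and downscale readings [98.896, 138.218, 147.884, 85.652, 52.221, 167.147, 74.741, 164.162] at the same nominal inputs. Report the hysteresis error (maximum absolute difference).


|97.66 - 98.896| = 1.2360
|138.44 - 138.218| = 0.2220
|148.26 - 147.884| = 0.3760
|86.22 - 85.652| = 0.5680
|52.46 - 52.221| = 0.2390
|167.57 - 167.147| = 0.4230
|73.39 - 74.741| = 1.3510
|164.56 - 164.162| = 0.3980
hysteresis = max(diffs) = 1.3510

1.3510


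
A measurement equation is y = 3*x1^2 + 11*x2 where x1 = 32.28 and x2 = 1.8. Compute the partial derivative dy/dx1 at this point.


y = 3*x1^2 + 11*x2
dy/dx1 = 2*3*x1
Evaluate at x1 = 32.28: c1 = 6 * 32.28
c1 = 193.6800

193.6800


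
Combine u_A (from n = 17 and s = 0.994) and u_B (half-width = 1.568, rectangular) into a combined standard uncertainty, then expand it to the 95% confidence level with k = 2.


u_A = s / sqrt(n) = 0.994 / sqrt(17) = 0.24108041
u_B = half_width / sqrt(3) = 1.568 / sqrt(3) = 0.90528522
uc = sqrt(u_A^2 + u_B^2) = sqrt(0.24108041^2 + 0.90528522^2) = 0.93683568
U = k * uc = 2 * 0.93683568
U = 1.8737

1.8737


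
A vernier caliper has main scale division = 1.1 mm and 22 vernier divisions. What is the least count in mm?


LC = MSD / n_div
= 1.1 / 22
= 0.0500

0.0500


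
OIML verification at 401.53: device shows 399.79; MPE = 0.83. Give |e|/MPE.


e = indication - reference = 399.79 - 401.53 = -1.7400
|e| = 1.7400
ratio = |e| / MPE = 1.7400 / 0.83
ratio = 2.0964

2.0964


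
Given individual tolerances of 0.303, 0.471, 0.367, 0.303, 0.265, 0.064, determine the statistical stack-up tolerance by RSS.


RSS = sqrt(0.303^2 + 0.471^2 + 0.367^2 + 0.303^2 + 0.265^2 + 0.064^2)
= sqrt(0.614469)
= 0.7839

0.7839


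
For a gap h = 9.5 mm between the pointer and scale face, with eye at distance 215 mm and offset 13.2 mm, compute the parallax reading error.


error = h * offset / d
= 9.5 * 13.2 / 215
= 0.5833

0.5833


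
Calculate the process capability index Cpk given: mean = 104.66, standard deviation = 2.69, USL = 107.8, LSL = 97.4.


Cpu = (USL - mean) / (3*sigma) = (107.8 - 104.66) / (3*2.69) = 0.3891
Cpl = (mean - LSL) / (3*sigma) = (104.66 - 97.4) / (3*2.69) = 0.8996
Cpk = min(Cpu, Cpl) = 0.3891

0.3891


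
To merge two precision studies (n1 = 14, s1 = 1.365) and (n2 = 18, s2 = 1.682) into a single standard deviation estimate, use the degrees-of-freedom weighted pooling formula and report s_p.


s_p = sqrt(((n1-1)*s1^2 + (n2-1)*s2^2) / (n1+n2-2))
numerator = (14-1)*1.365^2 + (18-1)*1.682^2 = 24.221925 + 48.095108 = 72.317033
denominator = 14 + 18 - 2 = 30
s_p^2 = 72.317033 / 30 = 2.4105678
s_p = sqrt(2.4105678) = 1.5526

1.5526


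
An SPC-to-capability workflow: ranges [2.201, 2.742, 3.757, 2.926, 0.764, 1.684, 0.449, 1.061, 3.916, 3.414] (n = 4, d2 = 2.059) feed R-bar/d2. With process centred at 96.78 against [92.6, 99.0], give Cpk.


R_bar = (2.201 + 2.742 + 3.757 + 2.926 + 0.764 + 1.684 + 0.449 + 1.061 + 3.916 + 3.414) / 10 = 2.2914
sigma = R_bar / d2 = 2.2914 / 2.059 = 1.1128703
Cp = (USL - LSL)/(6*sigma) = (99.0 - 92.6)/(6*1.1128703) = 0.9585
Cpu = (99.0 - 96.78)/(3*1.1128703) = 0.6649
Cpl = (96.78 - 92.6)/(3*1.1128703) = 1.2520
Cpk = min(Cpu, Cpl) = 0.6649

0.6649


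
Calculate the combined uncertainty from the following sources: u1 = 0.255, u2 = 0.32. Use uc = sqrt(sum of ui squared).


uc = sqrt(0.255^2 + 0.32^2)
uc = sqrt(0.167425)
uc = 0.4092

0.4092


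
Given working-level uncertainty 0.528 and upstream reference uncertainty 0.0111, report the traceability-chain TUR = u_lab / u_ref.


TUR = u_lab / u_ref
= 0.528 / 0.0111
= 47.5676

47.5676


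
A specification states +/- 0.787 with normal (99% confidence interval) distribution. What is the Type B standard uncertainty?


u_B = half_width / 2.576
u_B = 0.787 / 2.576
u_B = 0.3055

0.3055


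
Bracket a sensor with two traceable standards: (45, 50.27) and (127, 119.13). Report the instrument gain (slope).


slope = (y2 - y1) / (x2 - x1)
= (119.13 - 50.27) / (127 - 45)
= 68.8600 / 82
= 0.8398

0.8398


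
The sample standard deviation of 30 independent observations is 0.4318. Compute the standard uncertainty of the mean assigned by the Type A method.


u_A = s / sqrt(n)
u_A = 0.4318 / sqrt(30)
u_A = 0.4318 / 5.4772256
u_A = 0.0788

0.0788


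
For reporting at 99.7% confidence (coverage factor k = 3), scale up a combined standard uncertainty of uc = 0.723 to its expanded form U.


U = k * uc
U = 3 * 0.723
U = 2.1690

2.1690


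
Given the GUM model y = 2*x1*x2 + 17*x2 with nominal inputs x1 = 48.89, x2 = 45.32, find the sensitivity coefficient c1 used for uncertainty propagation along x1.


y = 2*x1*x2 + 17*x2
dy/dx1 = 2*x2
Evaluate at x2 = 45.32: c1 = 2 * 45.32
c1 = 90.6400

90.6400


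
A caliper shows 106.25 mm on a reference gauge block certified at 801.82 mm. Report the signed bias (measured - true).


Systematic error = measured - true
= 106.25 - 801.82
= -695.5700

-695.5700


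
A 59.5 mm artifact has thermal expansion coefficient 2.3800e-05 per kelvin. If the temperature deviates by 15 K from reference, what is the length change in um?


dL = L * alpha * dT
= 59.5 * 2.3800e-05 * 15
= 0.0212415 mm
dL_um = 0.0212415 * 1000 = 21.2415 um

21.2415


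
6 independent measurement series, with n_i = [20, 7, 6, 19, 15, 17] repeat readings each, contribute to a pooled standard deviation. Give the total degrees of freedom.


nu = sum_i (n_i - 1)
nu = ((20 - 1) + (7 - 1) + (6 - 1) + (19 - 1) + (15 - 1) + (17 - 1))
nu = 19 + 6 + 5 + 18 + 14 + 16
nu = 78

78


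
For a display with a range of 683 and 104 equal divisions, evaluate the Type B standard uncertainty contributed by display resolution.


resolution = range / divisions
resolution = 683 / 104 = 6.5673077
u_res = resolution / (2*sqrt(3))
u_res = 6.5673077 / 3.4641016
u_res = 1.8958

1.8958


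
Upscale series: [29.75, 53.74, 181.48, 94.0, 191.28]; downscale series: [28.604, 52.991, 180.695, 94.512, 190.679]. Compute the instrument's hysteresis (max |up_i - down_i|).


|29.75 - 28.604| = 1.1460
|53.74 - 52.991| = 0.7490
|181.48 - 180.695| = 0.7850
|94.0 - 94.512| = 0.5120
|191.28 - 190.679| = 0.6010
hysteresis = max(diffs) = 1.1460

1.1460


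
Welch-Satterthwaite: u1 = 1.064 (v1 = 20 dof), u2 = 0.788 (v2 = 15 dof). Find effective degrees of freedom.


uc = sqrt(u1^2 + u2^2) = sqrt(1.064^2 + 0.788^2) = 1.3240242
v_eff = uc^4 / (u1^4/v1 + u2^4/v2)
= 1.3240242^4 / (1.064^4/20 + 0.788^4/15)
= 3.0731495 / 0.089786831
v_eff = 34.2272

34.2272


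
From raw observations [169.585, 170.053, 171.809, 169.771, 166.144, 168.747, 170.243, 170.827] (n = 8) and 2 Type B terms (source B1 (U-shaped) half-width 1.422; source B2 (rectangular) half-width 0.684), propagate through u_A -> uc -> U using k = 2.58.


mean = (169.585 + 170.053 + 171.809 + 169.771 + 166.144 + 168.747 + 170.243 + 170.827) / 8 = 169.647375
s = sqrt(sum((x - mean)^2)/(n-1)) = 1.6770264
u_A = s / sqrt(n) = 1.6770264 / sqrt(8) = 0.59291837
u_B1 = 1.422 / sqrt(2) = 1.0055058
u_B2 = 0.684 / sqrt(3) = 0.39490758
uc = sqrt(0.59291837^2 + 1.0055058^2 + 0.39490758^2) = 1.232293
U = k * uc = 2.58 * 1.232293
U = 3.1793

3.1793


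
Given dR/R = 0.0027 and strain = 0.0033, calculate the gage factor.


GF = (dR/R) / epsilon
= 0.0027 / 0.0033
= 0.8182

0.8182


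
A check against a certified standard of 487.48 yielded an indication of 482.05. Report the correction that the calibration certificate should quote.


Correction = standard - reading
= 487.48 - 482.05
= 5.4300

5.4300


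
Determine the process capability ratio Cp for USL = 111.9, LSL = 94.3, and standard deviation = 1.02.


Cp = (USL - LSL) / (6 * sigma)
= (111.9 - 94.3) / (6 * 1.02)
= 17.6000 / 6.1200
= 2.8758

2.8758


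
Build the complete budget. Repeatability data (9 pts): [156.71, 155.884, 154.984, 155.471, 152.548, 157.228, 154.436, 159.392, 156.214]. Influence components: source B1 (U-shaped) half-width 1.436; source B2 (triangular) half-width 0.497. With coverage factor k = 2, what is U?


mean = (156.71 + 155.884 + 154.984 + 155.471 + 152.548 + 157.228 + 154.436 + 159.392 + 156.214) / 9 = 155.8741111
s = sqrt(sum((x - mean)^2)/(n-1)) = 1.9075136
u_A = s / sqrt(n) = 1.9075136 / sqrt(9) = 0.63583787
u_B1 = 1.436 / sqrt(2) = 1.0154053
u_B2 = 0.497 / sqrt(6) = 0.2028994
uc = sqrt(0.63583787^2 + 1.0154053^2 + 0.2028994^2) = 1.2151156
U = k * uc = 2 * 1.2151156
U = 2.4302

2.4302


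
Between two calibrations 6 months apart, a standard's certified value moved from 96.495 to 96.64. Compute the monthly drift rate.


rate = (v2 - v1) / months
= (96.64 - 96.495) / 6
= 0.1450 / 6
= 0.0242

0.0242


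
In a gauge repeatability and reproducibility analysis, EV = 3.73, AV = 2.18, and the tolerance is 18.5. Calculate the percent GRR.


GRR = sqrt(EV^2 + AV^2) = sqrt(3.73^2 + 2.18^2) = 4.3203356
%GRR = GRR / tol * 100 = 4.3203356 / 18.5 * 100
%GRR = 23.3532

23.3532


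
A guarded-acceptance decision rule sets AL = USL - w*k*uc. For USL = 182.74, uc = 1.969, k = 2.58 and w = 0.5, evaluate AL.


U = k * uc = 2.58 * 1.969 = 5.08002
guard band g = w * U = 0.5 * 5.08002 = 2.54001
AL = USL - g = 182.74 - 2.54001
AL = 180.2000

180.2000


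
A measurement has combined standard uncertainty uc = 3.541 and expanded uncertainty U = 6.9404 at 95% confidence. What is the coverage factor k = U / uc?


k = U / uc
k = 6.9404 / 3.541
k = 1.96

1.96


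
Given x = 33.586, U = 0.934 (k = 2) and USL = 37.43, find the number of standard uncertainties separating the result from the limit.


u = U / k = 0.934 / 2 = 0.467
margin = |USL - x| = |37.43 - 33.586| = 3.844
z = margin / u = 3.844 / 0.467
z = 8.2313

8.2313


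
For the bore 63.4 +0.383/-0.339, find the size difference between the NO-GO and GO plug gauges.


GO = nominal - lower_tol (smallest hole = maximum material condition)
GO = 63.4 - 0.339 = 63.061
NO-GO = nominal + upper_tol (largest hole = least material condition)
NO-GO = 63.4 + 0.383 = 63.783
spread = NO-GO - GO = 63.783 - 63.061 = 0.7220

0.7220


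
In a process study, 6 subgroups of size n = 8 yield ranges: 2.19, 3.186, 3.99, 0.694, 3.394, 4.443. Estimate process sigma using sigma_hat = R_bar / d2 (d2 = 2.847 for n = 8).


R_bar = (2.19 + 3.186 + 3.99 + 0.694 + 3.394 + 4.443) / 6
R_bar = 17.897 / 6 = 2.9828333
sigma_hat = R_bar / d2 = 2.9828333 / 2.847 = 1.0477

1.0477


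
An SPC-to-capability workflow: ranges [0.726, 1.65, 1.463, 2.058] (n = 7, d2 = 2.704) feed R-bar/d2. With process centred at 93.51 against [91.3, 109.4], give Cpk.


R_bar = (0.726 + 1.65 + 1.463 + 2.058) / 4 = 1.47425
sigma = R_bar / d2 = 1.47425 / 2.704 = 0.5452108
Cp = (USL - LSL)/(6*sigma) = (109.4 - 91.3)/(6*0.5452108) = 5.5330
Cpu = (109.4 - 93.51)/(3*0.5452108) = 9.7149
Cpl = (93.51 - 91.3)/(3*0.5452108) = 1.3512
Cpk = min(Cpu, Cpl) = 1.3512

1.3512


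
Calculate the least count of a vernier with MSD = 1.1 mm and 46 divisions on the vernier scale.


LC = MSD / n_div
= 1.1 / 46
= 0.0239

0.0239


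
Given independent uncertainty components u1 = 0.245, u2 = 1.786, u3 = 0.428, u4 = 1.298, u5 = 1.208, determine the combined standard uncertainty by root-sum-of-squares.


uc = sqrt(0.245^2 + 1.786^2 + 0.428^2 + 1.298^2 + 1.208^2)
uc = sqrt(6.577073)
uc = 2.5646

2.5646


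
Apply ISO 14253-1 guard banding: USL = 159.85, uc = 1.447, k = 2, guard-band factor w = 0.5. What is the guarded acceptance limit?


U = k * uc = 2 * 1.447 = 2.894
guard band g = w * U = 0.5 * 2.894 = 1.447
AL = USL - g = 159.85 - 1.447
AL = 158.4030

158.4030


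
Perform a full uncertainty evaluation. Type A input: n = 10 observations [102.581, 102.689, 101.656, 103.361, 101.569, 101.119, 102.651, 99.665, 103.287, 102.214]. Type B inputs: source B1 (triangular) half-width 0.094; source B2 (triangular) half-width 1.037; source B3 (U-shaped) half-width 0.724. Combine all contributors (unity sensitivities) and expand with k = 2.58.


mean = (102.581 + 102.689 + 101.656 + 103.361 + 101.569 + 101.119 + 102.651 + 99.665 + 103.287 + 102.214) / 10 = 102.0792
s = sqrt(sum((x - mean)^2)/(n-1)) = 1.118547
u_A = s / sqrt(n) = 1.118547 / sqrt(10) = 0.35371562
u_B1 = 0.094 / sqrt(6) = 0.038375339
u_B2 = 1.037 / sqrt(6) = 0.42335348
u_B3 = 0.724 / sqrt(2) = 0.51194531
uc = sqrt(0.35371562^2 + 0.038375339^2 + 0.42335348^2 + 0.51194531^2) = 0.75359377
U = k * uc = 2.58 * 0.75359377
U = 1.9443

1.9443


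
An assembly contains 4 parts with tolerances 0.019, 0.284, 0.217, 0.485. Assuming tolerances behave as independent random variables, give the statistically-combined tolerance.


RSS = sqrt(0.019^2 + 0.284^2 + 0.217^2 + 0.485^2)
= sqrt(0.363331)
= 0.6028

0.6028


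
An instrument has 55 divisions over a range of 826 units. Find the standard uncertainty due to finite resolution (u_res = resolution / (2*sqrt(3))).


resolution = range / divisions
resolution = 826 / 55 = 15.018182
u_res = resolution / (2*sqrt(3))
u_res = 15.018182 / 3.4641016
u_res = 4.3354

4.3354


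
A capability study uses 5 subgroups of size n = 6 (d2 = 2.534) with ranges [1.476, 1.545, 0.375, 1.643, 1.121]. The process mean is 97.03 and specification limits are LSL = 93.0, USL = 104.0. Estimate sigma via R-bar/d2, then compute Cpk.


R_bar = (1.476 + 1.545 + 0.375 + 1.643 + 1.121) / 5 = 1.232
sigma = R_bar / d2 = 1.232 / 2.534 = 0.48618785
Cp = (USL - LSL)/(6*sigma) = (104.0 - 93.0)/(6*0.48618785) = 3.7708
Cpu = (104.0 - 97.03)/(3*0.48618785) = 4.7787
Cpl = (97.03 - 93.0)/(3*0.48618785) = 2.7630
Cpk = min(Cpu, Cpl) = 2.7630

2.7630


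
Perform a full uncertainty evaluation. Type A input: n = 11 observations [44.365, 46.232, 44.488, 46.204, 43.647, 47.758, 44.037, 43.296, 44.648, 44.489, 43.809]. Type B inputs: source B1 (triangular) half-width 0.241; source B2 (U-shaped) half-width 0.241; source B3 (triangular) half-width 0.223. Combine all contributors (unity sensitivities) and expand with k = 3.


mean = (44.365 + 46.232 + 44.488 + 46.204 + 43.647 + 47.758 + 44.037 + 43.296 + 44.648 + 44.489 + 43.809) / 11 = 44.81572727
s = sqrt(sum((x - mean)^2)/(n-1)) = 1.3539185
u_A = s / sqrt(n) = 1.3539185 / sqrt(11) = 0.40822179
u_B1 = 0.241 / sqrt(6) = 0.098387838
u_B2 = 0.241 / sqrt(2) = 0.17041273
u_B3 = 0.223 / sqrt(6) = 0.091039369
uc = sqrt(0.40822179^2 + 0.098387838^2 + 0.17041273^2 + 0.091039369^2) = 0.46222707
U = k * uc = 3 * 0.46222707
U = 1.3867

1.3867


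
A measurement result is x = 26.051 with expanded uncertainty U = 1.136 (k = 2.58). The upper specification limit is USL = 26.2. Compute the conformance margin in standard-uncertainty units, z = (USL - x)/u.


u = U / k = 1.136 / 2.58 = 0.44031008
margin = |USL - x| = |26.2 - 26.051| = 0.149
z = margin / u = 0.149 / 0.44031008
z = 0.3384

0.3384


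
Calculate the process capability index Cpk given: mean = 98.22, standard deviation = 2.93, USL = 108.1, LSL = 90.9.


Cpu = (USL - mean) / (3*sigma) = (108.1 - 98.22) / (3*2.93) = 1.1240
Cpl = (mean - LSL) / (3*sigma) = (98.22 - 90.9) / (3*2.93) = 0.8328
Cpk = min(Cpu, Cpl) = 0.8328

0.8328


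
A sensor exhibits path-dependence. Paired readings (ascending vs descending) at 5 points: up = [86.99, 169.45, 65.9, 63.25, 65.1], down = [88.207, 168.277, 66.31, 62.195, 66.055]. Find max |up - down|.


|86.99 - 88.207| = 1.2170
|169.45 - 168.277| = 1.1730
|65.9 - 66.31| = 0.4100
|63.25 - 62.195| = 1.0550
|65.1 - 66.055| = 0.9550
hysteresis = max(diffs) = 1.2170

1.2170


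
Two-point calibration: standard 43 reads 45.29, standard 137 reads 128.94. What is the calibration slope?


slope = (y2 - y1) / (x2 - x1)
= (128.94 - 45.29) / (137 - 43)
= 83.6500 / 94
= 0.8899

0.8899


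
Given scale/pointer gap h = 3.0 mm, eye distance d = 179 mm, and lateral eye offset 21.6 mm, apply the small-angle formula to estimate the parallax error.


error = h * offset / d
= 3.0 * 21.6 / 179
= 0.3620

0.3620


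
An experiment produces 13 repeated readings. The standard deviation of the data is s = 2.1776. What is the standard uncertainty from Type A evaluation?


u_A = s / sqrt(n)
u_A = 2.1776 / sqrt(13)
u_A = 2.1776 / 3.6055513
u_A = 0.6040

0.6040


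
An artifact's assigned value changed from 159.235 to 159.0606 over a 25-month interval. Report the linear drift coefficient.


rate = (v2 - v1) / months
= (159.0606 - 159.235) / 25
= -0.1744 / 25
= -0.0070

-0.0070


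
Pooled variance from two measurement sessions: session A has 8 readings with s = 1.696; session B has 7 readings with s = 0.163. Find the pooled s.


s_p = sqrt(((n1-1)*s1^2 + (n2-1)*s2^2) / (n1+n2-2))
numerator = (8-1)*1.696^2 + (7-1)*0.163^2 = 20.134912 + 0.159414 = 20.294326
denominator = 8 + 7 - 2 = 13
s_p^2 = 20.294326 / 13 = 1.561102
s_p = sqrt(1.561102) = 1.2494

1.2494
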